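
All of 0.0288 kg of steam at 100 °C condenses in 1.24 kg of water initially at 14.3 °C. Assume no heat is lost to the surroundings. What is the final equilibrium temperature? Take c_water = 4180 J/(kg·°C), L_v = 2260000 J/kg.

T_f ≈ 28.5 °C

Sum of m c ΔT and latent-heat terms is zero:
steam→water at 100 °C releases m L_v = 0.0288×2260000 = 65088
  condensate cools 100→T: 0.0288×4180×(T − 100) = 120.38(T − 100)
  water warms: 1.24×4180×(T − 14.3) = 5183.2(T − 14.3)
5303.6 T = 65088 + 12038 + 74120 = 151246
T ≈ 28.52 °C (< 100 °C, so full condensation is consistent).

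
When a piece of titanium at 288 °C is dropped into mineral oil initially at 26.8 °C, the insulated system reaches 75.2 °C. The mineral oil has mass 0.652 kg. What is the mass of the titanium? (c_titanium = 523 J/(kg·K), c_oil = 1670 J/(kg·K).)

Taking heat into each body as positive, Σ m c ΔT = 0:
m·523·(75.2 − 288) + 0.652·1670·(75.2 − 26.8) = 0
-111294 m = -52700
m = -52700/-111294 ≈ 0.4735 kg

m ≈ 0.474 kg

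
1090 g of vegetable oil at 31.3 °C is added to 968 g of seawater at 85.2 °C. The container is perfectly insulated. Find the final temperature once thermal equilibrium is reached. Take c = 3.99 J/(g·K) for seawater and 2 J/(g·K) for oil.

T_f ≈ 65.8 °C

Net heat exchanged in the isolated system is zero:
968×3.99×(T − 85.2) + 1090×2×(T − 31.3) = 0
3862.3(T − 85.2) + 2180(T − 31.3) = 0
(3862.3 + 2180) T = 3862.3×85.2 + 2180×31.3
T ≈ 65.75 °C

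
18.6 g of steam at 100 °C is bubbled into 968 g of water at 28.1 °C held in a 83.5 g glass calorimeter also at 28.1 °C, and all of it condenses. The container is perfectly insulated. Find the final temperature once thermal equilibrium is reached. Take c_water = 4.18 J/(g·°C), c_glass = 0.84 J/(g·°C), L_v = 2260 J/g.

T_f ≈ 39.5 °C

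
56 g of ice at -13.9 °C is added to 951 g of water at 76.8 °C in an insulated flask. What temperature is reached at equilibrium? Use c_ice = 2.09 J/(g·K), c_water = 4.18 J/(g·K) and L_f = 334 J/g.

T_f ≈ 67.7 °C

Heat gained plus heat lost sum to zero:
ice -13.9→0 °C: 56×2.09×13.9 = 1626.9; latent heat to melt: 56×334 = 18704; meltwater 0→T: 56×4.18×T = 234.08 T; water cools: 951×4.18×(T − 76.8) = 3975.2(T − 76.8)
4209.3 T = 305294 − 20331 = 284963
T ≈ 67.70 °C. Since T > 0 °C, the all-ice-melts assumption holds.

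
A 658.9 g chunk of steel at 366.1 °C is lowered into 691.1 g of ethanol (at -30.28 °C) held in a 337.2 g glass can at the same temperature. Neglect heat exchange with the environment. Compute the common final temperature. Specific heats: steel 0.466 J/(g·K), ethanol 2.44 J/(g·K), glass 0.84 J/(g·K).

Taking heat into each body as positive, Σ m c ΔT = 0:
658.9×0.466×(T − 366.1) + 691.1×2.44×(T − (-30.28)) + 337.2×0.84×(T − (-30.28)) = 0
307.05(T − 366.1) + 1686.3(T − (-30.28)) + 283.25(T − (-30.28)) = 0
2276.6 T = 52773
T = 52773 / 2276.6 = 23.2 °C

T_f ≈ 23.2 °C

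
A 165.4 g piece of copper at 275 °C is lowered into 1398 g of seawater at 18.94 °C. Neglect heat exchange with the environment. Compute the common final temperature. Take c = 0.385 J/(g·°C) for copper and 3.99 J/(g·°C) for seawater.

T_f ≈ 21.8 °C

T_f = Σ m_i c_i T_i / Σ m_i c_i:
T_f = (63.68*275 + 5578*18.94) / (63.68 + 5578)
    = 123159 / 5641.7 ≈ 21.83 °C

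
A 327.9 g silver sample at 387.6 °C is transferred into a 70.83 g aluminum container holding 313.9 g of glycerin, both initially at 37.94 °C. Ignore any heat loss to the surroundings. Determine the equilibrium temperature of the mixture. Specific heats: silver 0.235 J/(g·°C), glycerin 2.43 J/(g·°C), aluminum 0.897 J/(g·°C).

Let T be the final temperature. ΣQ_i = 0:
327.9×0.235×(T − 387.6) + 313.9×2.43×(T − 37.94) + 70.83×0.897×(T − 37.94) = 0
77.06(T − 387.6) + 762.78(T − 37.94) + 63.53(T − 37.94) = 0
(77.06 + 762.78 + 63.53) T = 77.06×387.6 + 762.78×37.94 + 63.53×37.94
T ≈ 67.77 °C

T_f ≈ 67.8 °C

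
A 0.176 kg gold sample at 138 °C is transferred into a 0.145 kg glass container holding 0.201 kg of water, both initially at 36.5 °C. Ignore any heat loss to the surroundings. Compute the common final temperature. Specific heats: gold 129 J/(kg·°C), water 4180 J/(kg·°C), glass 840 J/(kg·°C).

T_f ≈ 38.8 °C

Conservation of energy gives ΣQ = 0:
0.176*129*(T − 138) + 0.201*4180*(T − 36.5) + 0.145*840*(T − 36.5) = 0
22.7(T − 138) + 840.18(T − 36.5) + 121.8(T − 36.5) = 0
(22.7 + 840.18 + 121.8) T = 22.7*138 + 840.18*36.5 + 121.8*36.5
T = 38245 / 984.68 = 38.8 °C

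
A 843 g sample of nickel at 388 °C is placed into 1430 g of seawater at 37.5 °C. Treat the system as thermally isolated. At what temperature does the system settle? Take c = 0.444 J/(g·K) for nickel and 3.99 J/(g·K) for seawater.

T_f ≈ 59.1 °C

Let T be the final temperature. ΣQ_i = 0:
843×0.444×(T − 388) + 1430×3.99×(T − 37.5) = 0
374.29(T − 388) + 5705.7(T − 37.5) = 0
6080 T = 359189
T = 359189/6080 ≈ 59.08 °C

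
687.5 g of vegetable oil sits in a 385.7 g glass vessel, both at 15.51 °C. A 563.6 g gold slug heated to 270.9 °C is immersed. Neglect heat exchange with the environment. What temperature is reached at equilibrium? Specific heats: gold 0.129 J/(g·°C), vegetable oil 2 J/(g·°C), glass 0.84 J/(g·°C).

Conservation of energy gives ΣQ = 0:
563.6×0.129×(T − 270.9) + 687.5×2×(T − 15.51) + 385.7×0.84×(T − 15.51) = 0
(72.7 + 1375 + 323.99) T = 72.7×270.9 + 1375×15.51 + 323.99×15.51
T = 46047 / 1771.7 = 26 °C

T_f ≈ 26.0 °C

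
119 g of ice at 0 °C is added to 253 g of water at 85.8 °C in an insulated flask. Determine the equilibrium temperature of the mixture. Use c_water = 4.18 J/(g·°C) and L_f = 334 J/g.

Sum of m c ΔT and latent-heat terms is zero:
latent heat to melt: 119×334 = 39746; meltwater 0→T: 119×4.18×T = 497.42 T; water: 1057.5(T − 85.8)
1555 T = 90737 − 39746 = 50991
T ≈ 32.79 °C — above 0 °C, consistent with complete melting.

T_f ≈ 32.8 °C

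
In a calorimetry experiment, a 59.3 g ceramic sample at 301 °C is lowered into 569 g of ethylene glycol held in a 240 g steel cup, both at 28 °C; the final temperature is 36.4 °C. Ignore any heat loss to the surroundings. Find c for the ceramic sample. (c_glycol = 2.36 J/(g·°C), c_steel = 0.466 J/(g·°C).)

Let T be the final temperature. ΣQ_i = 0:
59.3·c·(36.4 − 301) + 569·2.36·(36.4 − 28) + 240·0.466·(36.4 − 28) = 0
-15691 c = -12219
c = -12219/-15691 ≈ 0.7788 J/(g·°C)

c ≈ 0.779 J/(g·°C)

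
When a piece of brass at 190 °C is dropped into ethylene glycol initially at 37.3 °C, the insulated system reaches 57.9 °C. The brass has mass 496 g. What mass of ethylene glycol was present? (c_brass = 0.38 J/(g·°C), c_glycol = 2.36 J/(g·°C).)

m ≈ 512 g

Net heat exchanged in the isolated system is zero:
496×0.38×(57.9 − 190) + m×2.36×(57.9 − 37.3) = 0
48.62 m = 24898
m = 24898/48.62 ≈ 512.1 g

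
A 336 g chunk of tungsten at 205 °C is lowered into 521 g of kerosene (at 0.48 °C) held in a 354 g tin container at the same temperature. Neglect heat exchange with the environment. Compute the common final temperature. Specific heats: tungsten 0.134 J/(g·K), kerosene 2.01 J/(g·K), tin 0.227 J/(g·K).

T_f ≈ 8.3 °C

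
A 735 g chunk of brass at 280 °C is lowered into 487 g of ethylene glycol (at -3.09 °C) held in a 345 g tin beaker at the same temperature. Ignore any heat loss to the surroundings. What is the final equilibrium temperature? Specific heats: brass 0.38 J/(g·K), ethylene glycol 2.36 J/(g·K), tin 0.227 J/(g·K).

T_f ≈ 49.4 °C

T_f is the heat-capacity-weighted average of the initial temperatures:
T_f = (279.3×280 + 1149.3×(-3.09) + 78.31×(-3.09)) / (279.3 + 1149.3 + 78.31)
    = 74411 / 1506.9 ≈ 49.38 °C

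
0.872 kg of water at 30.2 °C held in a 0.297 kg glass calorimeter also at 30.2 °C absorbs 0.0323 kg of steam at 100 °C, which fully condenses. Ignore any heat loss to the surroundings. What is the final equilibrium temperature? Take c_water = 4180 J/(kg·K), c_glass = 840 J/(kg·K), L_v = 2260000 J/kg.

Setting the total heat transfer to zero:
steam→water at 100 °C releases m L_v = 0.0323·2260000 = 72998
  condensate cools 100→T: 0.0323·4180·(T − 100) = 135.01(T − 100)
  original water: 3645(T − 30.2)
  cup: 249.48(T − 30.2)
4029.5 T = 72998 + 13501 + 117612 = 204111
T ≈ 50.65 °C — below 100 °C, confirming all the steam condensed.

T_f ≈ 50.7 °C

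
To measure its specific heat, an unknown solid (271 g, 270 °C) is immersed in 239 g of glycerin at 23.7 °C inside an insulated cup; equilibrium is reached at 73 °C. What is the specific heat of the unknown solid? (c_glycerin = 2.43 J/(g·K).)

c ≈ 0.536 J/(g·K)

Setting the total heat transfer to zero:
271·c·(73 − 270) + 239·2.43·(73 − 23.7) = 0
-53387 c = -28632
c = -28632/-53387 ≈ 0.5363 J/(g·K)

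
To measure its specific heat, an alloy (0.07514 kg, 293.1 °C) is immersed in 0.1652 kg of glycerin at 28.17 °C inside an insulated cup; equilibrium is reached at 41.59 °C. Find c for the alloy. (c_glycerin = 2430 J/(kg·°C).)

Heat gained plus heat lost sum to zero:
0.07514×c×(41.59 − 293.1) + 0.1652×2430×(41.59 − 28.17) = 0
-18.9 c = -5387.3
c = -5387.3/-18.9 ≈ 285.1 J/(kg·°C)

c ≈ 285 J/(kg·°C)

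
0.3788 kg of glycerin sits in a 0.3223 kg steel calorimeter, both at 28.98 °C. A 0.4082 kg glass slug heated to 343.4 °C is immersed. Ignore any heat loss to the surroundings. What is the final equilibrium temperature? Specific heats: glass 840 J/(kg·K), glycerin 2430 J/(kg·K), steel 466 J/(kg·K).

Energy conservation, ΣQ = 0:
0.4082×840×(T − 343.4) + 0.3788×2430×(T − 28.98) + 0.3223×466×(T − 28.98) = 0
342.89(T − 343.4) + 920.48(T − 28.98) + 150.19(T − 28.98) = 0
1413.6 T = 148776
T = 148776 / 1413.6 = 105 °C

T_f ≈ 105.2 °C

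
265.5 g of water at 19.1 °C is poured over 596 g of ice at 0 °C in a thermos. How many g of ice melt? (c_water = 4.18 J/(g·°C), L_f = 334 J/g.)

m_melted ≈ 63.5 g

Heat available from the water dropping to 0 °C: 265.5×4.18×19.1 = 21197 J.
Melting all 596 g of ice would need 596×334 = 199064 J.
That's not enough to melt it all — equilibrium is at 0 °C with ice remaining.
Mass melted = 21197/334 ≈ 63.46 g.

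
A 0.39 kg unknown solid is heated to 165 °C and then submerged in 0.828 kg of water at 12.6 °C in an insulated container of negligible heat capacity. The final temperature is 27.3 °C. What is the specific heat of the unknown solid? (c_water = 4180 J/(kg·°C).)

c ≈ 947 J/(kg·°C)

Let T be the final temperature. ΣQ_i = 0:
0.39×c×(27.3 − 165) + 0.828×4180×(27.3 − 12.6) = 0
-53.7 c = -50877
c = -50877/-53.7 ≈ 947.4 J/(kg·°C)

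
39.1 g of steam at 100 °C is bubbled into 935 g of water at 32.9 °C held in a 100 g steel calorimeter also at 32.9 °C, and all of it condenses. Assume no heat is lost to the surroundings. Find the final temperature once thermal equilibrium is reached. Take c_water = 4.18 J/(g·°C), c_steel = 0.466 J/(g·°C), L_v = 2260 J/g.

T_f ≈ 57.0 °C

Heat gained plus heat lost sum to zero:
latent heat released on condensation: 39.1×2260 = 88366; condensate cools 100→T: 39.1×4.18×(T − 100) = 163.44(T − 100); original water: 3908.3(T − 32.9); steel cup: 100×0.466×(T − 32.9) = 46.6(T − 32.9)
4118.3 T = 88366 + 16344 + 130116 = 234826
T ≈ 57.02 °C — below 100 °C, confirming all the steam condensed.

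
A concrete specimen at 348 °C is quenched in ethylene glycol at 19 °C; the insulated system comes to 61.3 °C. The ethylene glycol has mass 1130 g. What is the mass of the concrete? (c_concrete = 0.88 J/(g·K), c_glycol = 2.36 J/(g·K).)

m ≈ 447 g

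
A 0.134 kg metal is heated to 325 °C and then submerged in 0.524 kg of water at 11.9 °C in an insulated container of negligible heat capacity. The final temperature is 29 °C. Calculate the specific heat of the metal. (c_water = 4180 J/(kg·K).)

c ≈ 944 J/(kg·K)

Energy conservation, ΣQ = 0:
0.134×c×(29 − 325) + 0.524×4180×(29 − 11.9) = 0
-39.66 c = -37454
c = -37454/-39.66 ≈ 944.3 J/(kg·K)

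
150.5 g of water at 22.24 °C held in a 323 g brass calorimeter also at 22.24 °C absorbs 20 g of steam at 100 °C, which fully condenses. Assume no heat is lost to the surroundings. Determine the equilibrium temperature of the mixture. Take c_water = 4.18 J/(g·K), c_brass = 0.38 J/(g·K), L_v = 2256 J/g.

Energy conservation, ΣQ = 0:
steam→water at 100 °C releases m L_v = 20×2256 = 45120; condensed water 100 °C→T: 83.6(T − 100); water warms: 150.5×4.18×(T − 22.24) = 629.09(T − 22.24); cup: 122.74(T − 22.24)
835.43 T = 45120 + 8360 + 16721 = 70201
T ≈ 84.03 °C (< 100 °C, so full condensation is consistent).

T_f ≈ 84.0 °C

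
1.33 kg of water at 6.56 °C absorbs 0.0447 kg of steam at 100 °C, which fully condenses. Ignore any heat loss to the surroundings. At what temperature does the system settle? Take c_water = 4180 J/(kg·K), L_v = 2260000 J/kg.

T_f ≈ 27.2 °C

Sum of m c ΔT and latent-heat terms is zero:
steam→water at 100 °C releases m L_v = 0.0447·2260000 = 101022
  condensed water 100 °C→T: 186.85(T − 100)
  water warms: 1.33·4180·(T − 6.56) = 5559.4(T − 6.56)
5746.2 T = 101022 + 18685 + 36470 = 156176
T ≈ 27.18 °C (< 100 °C, so full condensation is consistent).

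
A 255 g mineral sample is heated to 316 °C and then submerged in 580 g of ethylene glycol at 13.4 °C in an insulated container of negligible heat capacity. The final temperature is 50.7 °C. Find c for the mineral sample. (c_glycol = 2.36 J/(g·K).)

c ≈ 0.755 J/(g·K)

Heat lost by the mineral sample = heat gained by the glycol:
255×c×(316 − 50.7) = 580×2.36×(50.7 − 13.4)
67652 c = 51056  ⇒  c ≈ 0.7547 J/(g·K)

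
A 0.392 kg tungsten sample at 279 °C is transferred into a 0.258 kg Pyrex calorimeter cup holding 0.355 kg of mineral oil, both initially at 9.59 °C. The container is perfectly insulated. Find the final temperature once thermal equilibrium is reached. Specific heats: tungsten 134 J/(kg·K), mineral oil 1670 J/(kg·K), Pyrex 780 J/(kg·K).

T_f ≈ 26.3 °C

Net heat exchanged in the isolated system is zero:
0.392*134*(T − 279) + 0.355*1670*(T − 9.59) + 0.258*780*(T − 9.59) = 0
52.53(T − 279) + 592.85(T − 9.59) + 201.24(T − 9.59) = 0
(52.53 + 592.85 + 201.24) T = 52.53*279 + 592.85*9.59 + 201.24*9.59
T = 22271/846.62 ≈ 26.31 °C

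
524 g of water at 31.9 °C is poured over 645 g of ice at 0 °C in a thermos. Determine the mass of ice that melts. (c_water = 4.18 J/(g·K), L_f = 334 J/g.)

Heat available from the water dropping to 0 °C: 524×4.18×31.9 = 69871 J.
To melt every bit of ice: 645×334 = 215430 J.
69871 J < 215430 J, so only part of the ice melts and the system sits at 0 °C.
m_melted×334 = 69871  ⇒  m_melted ≈ 209.2 g.

m_melted ≈ 209 g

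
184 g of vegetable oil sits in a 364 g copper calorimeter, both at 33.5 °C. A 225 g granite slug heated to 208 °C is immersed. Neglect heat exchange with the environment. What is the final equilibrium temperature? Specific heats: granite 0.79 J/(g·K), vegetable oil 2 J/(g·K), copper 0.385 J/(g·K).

T_f ≈ 78.7 °C

Heat gained plus heat lost sum to zero:
225*0.79*(T − 208) + 184*2*(T − 33.5) + 364*0.385*(T − 33.5) = 0
685.89 T = 53995
T = 53995 / 685.89 = 78.7 °C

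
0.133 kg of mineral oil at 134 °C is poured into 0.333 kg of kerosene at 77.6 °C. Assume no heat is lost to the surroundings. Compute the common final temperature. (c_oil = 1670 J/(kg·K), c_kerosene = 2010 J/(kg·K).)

T_f ≈ 91.7 °C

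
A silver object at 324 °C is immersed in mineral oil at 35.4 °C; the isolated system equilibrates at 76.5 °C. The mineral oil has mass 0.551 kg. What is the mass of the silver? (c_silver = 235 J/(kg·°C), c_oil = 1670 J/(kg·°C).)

m ≈ 0.65 kg

|Q_silver| = |Q_oil|:
m·235·(324 − 76.5) = 0.551·1670·(76.5 − 35.4)
58162 m = 37819  ⇒  m ≈ 0.6502 kg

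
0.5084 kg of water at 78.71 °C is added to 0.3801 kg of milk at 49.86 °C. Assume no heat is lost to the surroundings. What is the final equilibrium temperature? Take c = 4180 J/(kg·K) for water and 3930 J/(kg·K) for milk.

T_f ≈ 66.8 °C

Let T be the final temperature. ΣQ_i = 0:
0.5084*4180*(T − 78.71) + 0.3801*3930*(T − 49.86) = 0
3618.9 T = 241748
T = 241748/3618.9 ≈ 66.80 °C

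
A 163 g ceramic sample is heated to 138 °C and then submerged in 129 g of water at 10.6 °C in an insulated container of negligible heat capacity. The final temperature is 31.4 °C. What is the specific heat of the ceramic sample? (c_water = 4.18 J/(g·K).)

c ≈ 0.645 J/(g·K)

Heat lost by the ceramic sample = heat gained by the water:
163·c·(138 − 31.4) = 129·4.18·(31.4 − 10.6)
17376 c = 11216  ⇒  c ≈ 0.6455 J/(g·K)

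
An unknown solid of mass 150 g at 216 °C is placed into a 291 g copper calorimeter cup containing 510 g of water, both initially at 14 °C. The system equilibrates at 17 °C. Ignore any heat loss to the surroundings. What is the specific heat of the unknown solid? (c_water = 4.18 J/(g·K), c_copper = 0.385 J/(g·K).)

Setting the total heat transfer to zero:
150×c×(17 − 216) + 510×4.18×(17 − 14) + 291×0.385×(17 − 14) = 0
-29850 c = -6731.5
c = -6731.5/-29850 ≈ 0.2255 J/(g·K)

c ≈ 0.226 J/(g·K)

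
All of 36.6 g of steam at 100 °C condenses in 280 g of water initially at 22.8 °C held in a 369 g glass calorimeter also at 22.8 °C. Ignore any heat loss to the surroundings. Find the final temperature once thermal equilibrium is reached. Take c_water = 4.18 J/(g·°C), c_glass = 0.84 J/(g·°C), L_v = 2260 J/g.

T_f ≈ 80.7 °C

Net heat exchanged in the isolated system is zero:
latent heat released on condensation: 36.6·2260 = 82716
  condensate cools 100→T: 36.6·4.18·(T − 100) = 152.99(T − 100)
  original water: 1170.4(T − 22.8)
  glass cup: 369·0.84·(T − 22.8) = 309.96(T − 22.8)
1633.3 T = 82716 + 15299 + 33752 = 131767
T ≈ 80.67 °C (< 100 °C, so full condensation is consistent).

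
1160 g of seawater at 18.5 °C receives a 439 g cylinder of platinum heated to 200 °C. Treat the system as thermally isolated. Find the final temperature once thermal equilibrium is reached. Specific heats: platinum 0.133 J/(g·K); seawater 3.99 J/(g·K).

T_f is the heat-capacity-weighted average of the initial temperatures:
T_f = (58.39*200 + 4628.4*18.5) / (58.39 + 4628.4)
    = 97303 / 4686.8 ≈ 20.76 °C

T_f ≈ 20.8 °C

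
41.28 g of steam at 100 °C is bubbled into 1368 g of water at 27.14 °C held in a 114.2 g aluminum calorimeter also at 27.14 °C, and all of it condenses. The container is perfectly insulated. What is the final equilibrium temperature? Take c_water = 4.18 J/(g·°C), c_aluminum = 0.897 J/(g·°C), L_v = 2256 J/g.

Heat gained plus heat lost sum to zero:
latent heat released on condensation: 41.28×2256 = 93128
  condensed water 100 °C→T: 172.55(T − 100)
  water warms: 1368×4.18×(T − 27.14) = 5718.2(T − 27.14)
  cup: 102.44(T − 27.14)
5993.2 T = 93128 + 17255 + 157973 = 268356
T ≈ 44.78 °C — below 100 °C, confirming all the steam condensed.

T_f ≈ 44.8 °C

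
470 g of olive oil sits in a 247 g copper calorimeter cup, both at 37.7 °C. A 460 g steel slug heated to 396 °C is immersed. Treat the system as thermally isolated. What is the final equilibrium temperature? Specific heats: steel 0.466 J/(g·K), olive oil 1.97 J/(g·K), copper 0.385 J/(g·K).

T_f ≈ 99.9 °C

Conservation of energy gives ΣQ = 0:
460*0.466*(T − 396) + 470*1.97*(T − 37.7) + 247*0.385*(T − 37.7) = 0
214.36(T − 396) + 925.9(T − 37.7) + 95.09(T − 37.7) = 0
1235.4 T = 123378
T = 123378/1235.4 ≈ 99.87 °C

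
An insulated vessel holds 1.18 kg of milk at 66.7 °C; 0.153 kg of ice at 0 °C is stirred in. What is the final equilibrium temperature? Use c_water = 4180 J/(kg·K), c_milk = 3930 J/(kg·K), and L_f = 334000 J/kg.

T_f ≈ 48.9 °C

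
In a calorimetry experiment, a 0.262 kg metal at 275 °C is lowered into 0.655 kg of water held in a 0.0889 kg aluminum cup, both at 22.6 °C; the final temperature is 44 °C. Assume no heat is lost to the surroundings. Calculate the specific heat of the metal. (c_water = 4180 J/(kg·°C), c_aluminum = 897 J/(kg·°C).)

c ≈ 996 J/(kg·°C)

Taking heat into each body as positive, Σ m c ΔT = 0:
0.262·c·(44 − 275) + 0.655·4180·(44 − 22.6) + 0.0889·897·(44 − 22.6) = 0
-60.52 c = -60298
c = -60298/-60.52 ≈ 996.3 J/(kg·°C)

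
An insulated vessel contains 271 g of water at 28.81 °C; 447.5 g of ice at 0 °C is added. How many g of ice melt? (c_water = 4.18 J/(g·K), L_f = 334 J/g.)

Cooling the water to 0 °C releases 271×4.18×28.81 = 32635 J.
Fully melting the ice requires m_ice L_f = 447.5×334 = 149465 J.
32635 J < 149465 J, so only part of the ice melts and the system sits at 0 °C.
m_melted×334 = 32635  ⇒  m_melted ≈ 97.71 g.

m_melted ≈ 97.7 g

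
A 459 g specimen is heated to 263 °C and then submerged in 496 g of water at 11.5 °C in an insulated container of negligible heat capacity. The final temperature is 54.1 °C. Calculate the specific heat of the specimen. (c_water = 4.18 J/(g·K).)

c ≈ 0.921 J/(g·K)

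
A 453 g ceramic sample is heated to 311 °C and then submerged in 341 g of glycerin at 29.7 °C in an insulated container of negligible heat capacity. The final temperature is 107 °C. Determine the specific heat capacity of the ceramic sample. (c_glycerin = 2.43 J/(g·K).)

c ≈ 0.693 J/(g·K)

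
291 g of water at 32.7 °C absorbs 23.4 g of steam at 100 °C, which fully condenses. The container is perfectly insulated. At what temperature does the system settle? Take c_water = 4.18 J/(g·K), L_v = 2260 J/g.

Net heat exchanged in the isolated system is zero:
steam→water at 100 °C releases m L_v = 23.4×2260 = 52884; condensed water 100 °C→T: 97.81(T − 100); water warms: 291×4.18×(T − 32.7) = 1216.4(T − 32.7)
1314.2 T = 52884 + 9781.2 + 39776 = 102441
T ≈ 77.95 °C — below 100 °C, confirming all the steam condensed.

T_f ≈ 77.9 °C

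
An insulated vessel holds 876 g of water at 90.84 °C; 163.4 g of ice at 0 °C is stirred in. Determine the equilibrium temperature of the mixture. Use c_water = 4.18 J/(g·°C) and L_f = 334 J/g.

Energy balance with sensible and latent terms:
melt ice: 163.4×334 = 54576
  meltwater 0→T: 163.4×4.18×T = 683.01 T
  water cools: 876×4.18×(T − 90.84) = 3661.7(T − 90.84)
4344.7 T = 332627 − 54576 = 278051
T ≈ 64.00 °C — above 0 °C, consistent with complete melting.

T_f ≈ 64.0 °C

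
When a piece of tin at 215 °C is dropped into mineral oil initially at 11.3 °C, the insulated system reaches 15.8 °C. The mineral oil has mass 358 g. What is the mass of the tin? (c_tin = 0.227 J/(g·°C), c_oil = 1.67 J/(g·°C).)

Energy conservation, ΣQ = 0:
m×0.227×(15.8 − 215) + 358×1.67×(15.8 − 11.3) = 0
-45.22 m = -2690.4
m = -2690.4/-45.22 ≈ 59.5 g

m ≈ 59.5 g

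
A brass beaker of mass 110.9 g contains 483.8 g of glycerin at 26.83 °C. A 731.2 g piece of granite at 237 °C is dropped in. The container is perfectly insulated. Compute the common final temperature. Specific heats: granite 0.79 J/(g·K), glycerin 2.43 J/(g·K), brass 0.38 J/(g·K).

Let T be the final temperature. ΣQ_i = 0:
731.2·0.79·(T − 237) + 483.8·2.43·(T − 26.83) + 110.9·0.38·(T − 26.83) = 0
1795.4 T = 169576
T ≈ 94.45 °C

T_f ≈ 94.4 °C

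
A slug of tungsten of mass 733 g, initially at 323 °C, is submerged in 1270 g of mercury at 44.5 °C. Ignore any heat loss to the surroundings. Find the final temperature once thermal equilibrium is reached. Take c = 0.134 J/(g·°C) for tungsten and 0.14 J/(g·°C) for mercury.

Taking heat into each body as positive, Σ m c ΔT = 0:
733*0.134*(T − 323) + 1270*0.14*(T − 44.5) = 0
98.22(T − 323) + 177.8(T − 44.5) = 0
276.02 T = 39638
T = 39638 / 276.02 = 144 °C

T_f ≈ 143.6 °C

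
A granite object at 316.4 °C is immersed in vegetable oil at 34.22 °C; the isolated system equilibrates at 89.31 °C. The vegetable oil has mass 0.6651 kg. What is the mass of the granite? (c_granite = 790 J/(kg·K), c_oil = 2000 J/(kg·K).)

|Q_granite| = |Q_oil|:
m×790×(316.4 − 89.31) = 0.6651×2000×(89.31 − 34.22)
179401 m = 73281  ⇒  m ≈ 0.4085 kg

m ≈ 0.408 kg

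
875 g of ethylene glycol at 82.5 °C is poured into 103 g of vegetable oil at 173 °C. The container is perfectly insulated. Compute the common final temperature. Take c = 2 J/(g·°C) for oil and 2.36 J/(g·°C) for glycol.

T_f ≈ 90.7 °C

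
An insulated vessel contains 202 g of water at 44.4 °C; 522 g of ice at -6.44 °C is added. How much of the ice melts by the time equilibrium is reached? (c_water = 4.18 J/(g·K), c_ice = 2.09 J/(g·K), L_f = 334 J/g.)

m_melted ≈ 91.2 g

Water can give up m c ΔT = 202·4.18·44.4 = 37490 J before reaching 0 °C.
Warming the ice to 0 °C takes 522·2.09·6.44 = 7025.9 J, leaving 30464 J for melting.
Fully melting the ice requires m_ice L_f = 522·334 = 174348 J.
Since 30464 < 174348 J, not all the ice melts; equilibrium is at 0 °C.
Mass melted = 30464/334 ≈ 91.21 g.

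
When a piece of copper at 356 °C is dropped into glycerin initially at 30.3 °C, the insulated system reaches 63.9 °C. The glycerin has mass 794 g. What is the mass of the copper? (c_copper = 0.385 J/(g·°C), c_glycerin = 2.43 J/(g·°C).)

m ≈ 576 g

Setting the total heat transfer to zero:
m×0.385×(63.9 − 356) + 794×2.43×(63.9 − 30.3) = 0
-112.46 m = -64829
m = -64829/-112.46 ≈ 576.5 g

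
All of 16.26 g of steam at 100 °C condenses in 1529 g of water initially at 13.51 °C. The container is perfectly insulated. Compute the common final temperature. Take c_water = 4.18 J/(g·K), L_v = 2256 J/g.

Net heat exchanged in the isolated system is zero:
condense steam: −16.26·2256 = −36683; condensed water 100 °C→T: 67.97(T − 100); original water: 6391.2(T − 13.51)
6459.2 T = 36683 + 6796.7 + 86345 = 129825
T ≈ 20.10 °C (< 100 °C, so full condensation is consistent).

T_f ≈ 20.1 °C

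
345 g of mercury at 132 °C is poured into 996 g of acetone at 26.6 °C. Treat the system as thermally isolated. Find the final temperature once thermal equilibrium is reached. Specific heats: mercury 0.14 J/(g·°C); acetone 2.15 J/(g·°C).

Let T be the final temperature. ΣQ_i = 0:
345×0.14×(T − 132) + 996×2.15×(T − 26.6) = 0
2189.7 T = 63337
T = 63337/2189.7 ≈ 28.92 °C

T_f ≈ 28.9 °C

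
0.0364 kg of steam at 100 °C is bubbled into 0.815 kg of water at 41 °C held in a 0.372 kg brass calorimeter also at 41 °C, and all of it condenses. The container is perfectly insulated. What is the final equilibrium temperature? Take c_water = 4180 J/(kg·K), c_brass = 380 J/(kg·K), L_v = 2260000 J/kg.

Sum of m c ΔT and latent-heat terms is zero:
steam→water at 100 °C releases m L_v = 0.0364·2260000 = 82264
  condensed water 100 °C→T: 152.15(T − 100)
  water warms: 0.815·4180·(T − 41) = 3406.7(T − 41)
  cup: 141.36(T − 41)
3700.2 T = 82264 + 15215 + 145470 = 242950
T ≈ 65.66 °C — below 100 °C, confirming all the steam condensed.

T_f ≈ 65.7 °C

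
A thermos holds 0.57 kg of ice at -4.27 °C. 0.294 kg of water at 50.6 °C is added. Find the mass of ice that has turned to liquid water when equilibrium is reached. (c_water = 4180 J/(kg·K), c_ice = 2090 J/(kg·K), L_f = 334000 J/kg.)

Cooling the water to 0 °C releases 0.294×4180×50.6 = 62183 J.
Of that, 0.57×2090×4.27 = 5086.9 J goes to bring the ice to 0 °C, leaving 57097 J.
To melt every bit of ice: 0.57×334000 = 190380 J.
That's not enough to melt it all — equilibrium is at 0 °C with ice remaining.
m_melt = 57097 / L_f = 0.1709 kg.

m_melted ≈ 0.171 kg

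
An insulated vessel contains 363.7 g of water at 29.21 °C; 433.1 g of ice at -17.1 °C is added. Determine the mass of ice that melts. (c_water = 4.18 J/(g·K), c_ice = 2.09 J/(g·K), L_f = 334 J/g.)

Heat available from the water dropping to 0 °C: 363.7·4.18·29.21 = 44407 J.
Warming the ice to 0 °C takes 433.1·2.09·17.1 = 15479 J, leaving 28928 J for melting.
Fully melting the ice requires m_ice L_f = 433.1·334 = 144655 J.
Since 28928 < 144655 J, not all the ice melts; equilibrium is at 0 °C.
Mass melted = 28928/334 ≈ 86.61 g.

m_melted ≈ 86.6 g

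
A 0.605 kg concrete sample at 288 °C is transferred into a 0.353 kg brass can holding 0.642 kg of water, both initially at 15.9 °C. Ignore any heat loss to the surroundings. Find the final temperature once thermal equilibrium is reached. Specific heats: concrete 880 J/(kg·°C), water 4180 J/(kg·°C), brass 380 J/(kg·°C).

Let T be the final temperature. ΣQ_i = 0:
0.605*880*(T − 288) + 0.642*4180*(T − 15.9) + 0.353*380*(T − 15.9) = 0
3350.1 T = 198133
T = 198133 / 3350.1 = 59.1 °C

T_f ≈ 59.1 °C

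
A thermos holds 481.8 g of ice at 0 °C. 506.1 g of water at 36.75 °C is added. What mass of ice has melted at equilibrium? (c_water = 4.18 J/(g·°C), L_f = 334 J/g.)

Water can give up m c ΔT = 506.1·4.18·36.75 = 77745 J before reaching 0 °C.
Melting all 481.8 g of ice would need 481.8·334 = 160921 J.
Since 77745 < 160921 J, not all the ice melts; equilibrium is at 0 °C.
m_melted·334 = 77745  ⇒  m_melted ≈ 232.8 g.

m_melted ≈ 233 g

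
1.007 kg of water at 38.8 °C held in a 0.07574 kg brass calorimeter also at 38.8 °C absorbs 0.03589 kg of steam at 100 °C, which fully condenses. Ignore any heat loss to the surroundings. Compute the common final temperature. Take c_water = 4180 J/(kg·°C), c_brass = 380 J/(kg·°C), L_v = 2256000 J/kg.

T_f ≈ 59.3 °C

Net heat exchanged in the isolated system is zero:
steam→water at 100 °C releases m L_v = 0.03589×2256000 = 80968
  condensed water 100 °C→T: 150.02(T − 100)
  original water: 4209.3(T − 38.8)
  brass cup: 0.07574×380×(T − 38.8) = 28.78(T − 38.8)
4388.1 T = 80968 + 15002 + 164436 = 260406
T ≈ 59.34 °C — below 100 °C, confirming all the steam condensed.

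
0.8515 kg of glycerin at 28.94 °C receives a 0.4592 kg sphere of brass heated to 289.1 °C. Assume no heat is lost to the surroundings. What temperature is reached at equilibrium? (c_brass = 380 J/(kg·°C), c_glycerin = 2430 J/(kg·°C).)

Conservation of energy gives ΣQ = 0:
0.4592·380·(T − 289.1) + 0.8515·2430·(T − 28.94) = 0
174.5(T − 289.1) + 2069.1(T − 28.94) = 0
(174.5 + 2069.1) T = 174.5·289.1 + 2069.1·28.94
T ≈ 49.17 °C

T_f ≈ 49.2 °C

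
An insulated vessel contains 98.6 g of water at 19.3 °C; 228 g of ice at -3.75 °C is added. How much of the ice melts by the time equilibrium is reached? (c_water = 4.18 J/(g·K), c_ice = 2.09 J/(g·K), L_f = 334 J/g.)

m_melted ≈ 18.5 g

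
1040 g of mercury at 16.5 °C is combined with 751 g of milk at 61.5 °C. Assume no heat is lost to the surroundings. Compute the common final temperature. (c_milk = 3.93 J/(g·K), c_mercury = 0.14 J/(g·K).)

T_f ≈ 59.4 °C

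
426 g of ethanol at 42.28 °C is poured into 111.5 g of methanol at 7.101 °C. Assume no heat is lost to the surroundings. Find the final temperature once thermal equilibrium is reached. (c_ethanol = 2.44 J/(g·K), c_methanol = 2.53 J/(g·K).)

T_f ≈ 34.8 °C

Heat gained plus heat lost sum to zero:
426*2.44*(T − 42.28) + 111.5*2.53*(T − 7.101) = 0
1039.4(T − 42.28) + 282.09(T − 7.101) = 0
(1039.4 + 282.09) T = 1039.4*42.28 + 282.09*7.101
T ≈ 34.77 °C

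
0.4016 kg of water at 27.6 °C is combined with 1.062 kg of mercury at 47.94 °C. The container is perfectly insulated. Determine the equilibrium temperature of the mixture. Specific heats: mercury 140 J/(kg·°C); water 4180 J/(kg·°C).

Let T be the final temperature. ΣQ_i = 0:
1.062*140*(T − 47.94) + 0.4016*4180*(T − 27.6) = 0
148.68(T − 47.94) + 1678.7(T − 27.6) = 0
1827.4 T = 53460
T = 53460 / 1827.4 = 29.3 °C

T_f ≈ 29.3 °C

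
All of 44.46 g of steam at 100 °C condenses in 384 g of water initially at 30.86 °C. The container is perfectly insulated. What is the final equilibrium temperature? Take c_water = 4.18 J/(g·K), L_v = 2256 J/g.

T_f ≈ 94.0 °C

Energy balance with sensible and latent terms:
steam→water at 100 °C releases m L_v = 44.46×2256 = 100302
  condensate cools 100→T: 44.46×4.18×(T − 100) = 185.84(T − 100)
  original water: 1605.1(T − 30.86)
1791 T = 100302 + 18584 + 49534 = 168420
T ≈ 94.04 °C — below 100 °C, confirming all the steam condensed.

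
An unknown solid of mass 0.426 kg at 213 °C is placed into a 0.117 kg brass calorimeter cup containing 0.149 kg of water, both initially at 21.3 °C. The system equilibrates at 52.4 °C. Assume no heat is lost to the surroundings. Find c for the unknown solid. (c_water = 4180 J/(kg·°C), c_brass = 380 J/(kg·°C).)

c ≈ 303 J/(kg·°C)

Conservation of energy gives ΣQ = 0:
0.426×c×(52.4 − 213) + 0.149×4180×(52.4 − 21.3) + 0.117×380×(52.4 − 21.3) = 0
-68.42 c = -20752
c = -20752/-68.42 ≈ 303.3 J/(kg·°C)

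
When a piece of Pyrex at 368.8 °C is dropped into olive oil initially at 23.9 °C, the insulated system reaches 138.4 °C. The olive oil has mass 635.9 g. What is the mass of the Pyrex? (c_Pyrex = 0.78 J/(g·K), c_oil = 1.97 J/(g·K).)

m ≈ 798 g

Heat lost by the Pyrex = heat gained by the oil:
m×0.78×(368.8 − 138.4) = 635.9×1.97×(138.4 − 23.9)
179.71 m = 143437  ⇒  m ≈ 798.1 g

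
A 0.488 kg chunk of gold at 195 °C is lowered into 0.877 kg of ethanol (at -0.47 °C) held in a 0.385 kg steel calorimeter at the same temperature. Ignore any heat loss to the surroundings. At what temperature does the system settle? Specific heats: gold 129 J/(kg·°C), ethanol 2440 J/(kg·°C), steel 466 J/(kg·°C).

Heat gained plus heat lost sum to zero:
0.488×129×(T − 195) + 0.877×2440×(T − (-0.47)) + 0.385×466×(T − (-0.47)) = 0
62.95(T − 195) + 2139.9(T − (-0.47)) + 179.41(T − (-0.47)) = 0
2382.2 T = 11186
T = 11186/2382.2 ≈ 4.70 °C

T_f ≈ 4.7 °C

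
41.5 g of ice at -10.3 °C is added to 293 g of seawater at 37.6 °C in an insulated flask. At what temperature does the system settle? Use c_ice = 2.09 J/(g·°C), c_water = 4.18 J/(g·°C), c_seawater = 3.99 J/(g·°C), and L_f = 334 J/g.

T_f ≈ 21.8 °C

Energy conservation, ΣQ = 0:
warm ice to 0 °C: 41.5·2.09·(0 − (-10.3)) = 893.37
  fusion: m_ice L_f = 41.5·334 = 13861
  warm the meltwater: 173.47 T
  seawater: 1169.1(T − 37.6)
1342.5 T = 43957 − 14754 = 29203
T ≈ 21.75 °C — above 0 °C, consistent with complete melting.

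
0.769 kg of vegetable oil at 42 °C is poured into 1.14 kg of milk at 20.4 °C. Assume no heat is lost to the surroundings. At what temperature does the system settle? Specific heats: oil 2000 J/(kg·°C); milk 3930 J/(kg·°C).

T_f ≈ 25.9 °C

Setting the total heat transfer to zero:
0.769·2000·(T − 42) + 1.14·3930·(T − 20.4) = 0
1538(T − 42) + 4480.2(T − 20.4) = 0
6018.2 T = 155992
T = 155992/6018.2 ≈ 25.92 °C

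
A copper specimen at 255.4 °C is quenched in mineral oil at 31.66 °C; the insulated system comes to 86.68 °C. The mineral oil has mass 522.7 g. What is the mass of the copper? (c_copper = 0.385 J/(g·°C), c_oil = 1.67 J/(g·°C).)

Heat lost by the copper = heat gained by the oil:
m·0.385·(255.4 − 86.68) = 522.7·1.67·(86.68 − 31.66)
64.96 m = 48027  ⇒  m ≈ 739.4 g

m ≈ 739 g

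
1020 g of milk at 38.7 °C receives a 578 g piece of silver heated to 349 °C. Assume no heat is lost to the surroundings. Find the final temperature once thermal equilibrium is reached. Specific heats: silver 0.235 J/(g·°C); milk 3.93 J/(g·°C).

T_f ≈ 48.9 °C

T_f is the heat-capacity-weighted average of the initial temperatures:
T_f = (135.83*349 + 4008.6*38.7) / (135.83 + 4008.6)
    = 202537 / 4144.4 ≈ 48.87 °C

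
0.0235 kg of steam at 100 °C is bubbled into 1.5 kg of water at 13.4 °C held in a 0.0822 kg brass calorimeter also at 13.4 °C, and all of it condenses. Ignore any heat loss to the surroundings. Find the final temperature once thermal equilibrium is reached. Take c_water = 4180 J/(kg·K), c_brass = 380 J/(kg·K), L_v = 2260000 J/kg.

Net heat exchanged in the isolated system is zero:
latent heat released on condensation: 0.0235×2260000 = 53110; condensate cools 100→T: 0.0235×4180×(T − 100) = 98.23(T − 100); water warms: 1.5×4180×(T − 13.4) = 6270(T − 13.4); cup: 31.24(T − 13.4)
6399.5 T = 53110 + 9823 + 84437 = 147370
T ≈ 23.03 °C (< 100 °C, so full condensation is consistent).

T_f ≈ 23.0 °C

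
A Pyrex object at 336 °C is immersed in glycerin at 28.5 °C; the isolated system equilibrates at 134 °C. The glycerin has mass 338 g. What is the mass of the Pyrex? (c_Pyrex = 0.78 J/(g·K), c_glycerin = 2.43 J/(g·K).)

Net heat exchanged in the isolated system is zero:
m×0.78×(134 − 336) + 338×2.43×(134 − 28.5) = 0
-157.56 m = -86651
m = -86651/-157.56 ≈ 550 g

m ≈ 550 g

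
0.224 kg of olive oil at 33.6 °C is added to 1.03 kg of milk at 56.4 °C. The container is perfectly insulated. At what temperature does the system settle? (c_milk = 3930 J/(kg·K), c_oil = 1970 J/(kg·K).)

T_f ≈ 54.2 °C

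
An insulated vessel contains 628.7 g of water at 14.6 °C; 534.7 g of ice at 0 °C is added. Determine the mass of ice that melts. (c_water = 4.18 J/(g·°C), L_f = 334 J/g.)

Cooling the water to 0 °C releases 628.7×4.18×14.6 = 38368 J.
To melt every bit of ice: 534.7×334 = 178590 J.
Since 38368 < 178590 J, not all the ice melts; equilibrium is at 0 °C.
m_melt = 38368 / L_f = 114.9 g.

m_melted ≈ 115 g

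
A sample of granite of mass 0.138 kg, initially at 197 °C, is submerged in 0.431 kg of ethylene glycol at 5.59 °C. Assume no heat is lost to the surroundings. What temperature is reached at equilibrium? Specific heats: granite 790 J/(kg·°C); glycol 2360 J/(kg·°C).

T_f = Σ m_i c_i T_i / Σ m_i c_i:
T_f = (109.02×197 + 1017.2×5.59) / (109.02 + 1017.2)
    = 27163 / 1126.2 ≈ 24.12 °C

T_f ≈ 24.1 °C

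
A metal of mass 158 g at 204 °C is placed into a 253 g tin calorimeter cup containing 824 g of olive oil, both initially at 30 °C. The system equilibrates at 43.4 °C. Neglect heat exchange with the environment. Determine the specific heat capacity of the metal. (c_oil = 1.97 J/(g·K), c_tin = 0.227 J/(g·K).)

Net heat exchanged in the isolated system is zero:
158×c×(43.4 − 204) + 824×1.97×(43.4 − 30) + 253×0.227×(43.4 − 30) = 0
-25375 c = -22522
c = -22522/-25375 ≈ 0.8876 J/(g·K)

c ≈ 0.888 J/(g·K)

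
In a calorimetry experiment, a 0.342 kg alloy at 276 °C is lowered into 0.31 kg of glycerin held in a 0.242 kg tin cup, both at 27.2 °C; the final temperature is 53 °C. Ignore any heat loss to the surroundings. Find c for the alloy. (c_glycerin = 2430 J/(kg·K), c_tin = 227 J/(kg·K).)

Setting the total heat transfer to zero:
0.342·c·(53 − 276) + 0.31·2430·(53 − 27.2) + 0.242·227·(53 − 27.2) = 0
-76.27 c = -20852
c = -20852/-76.27 ≈ 273.4 J/(kg·K)

c ≈ 273 J/(kg·K)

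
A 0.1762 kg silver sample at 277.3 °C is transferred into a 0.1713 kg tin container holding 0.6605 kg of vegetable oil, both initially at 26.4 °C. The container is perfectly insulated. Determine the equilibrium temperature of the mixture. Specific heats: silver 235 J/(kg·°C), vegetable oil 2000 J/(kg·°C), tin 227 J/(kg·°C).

T_f ≈ 33.8 °C

T_f = Σ m_i c_i T_i / Σ m_i c_i:
T_f = (41.41×277.3 + 1321×26.4 + 38.89×26.4) / (41.41 + 1321 + 38.89)
    = 47383 / 1401.3 ≈ 33.81 °C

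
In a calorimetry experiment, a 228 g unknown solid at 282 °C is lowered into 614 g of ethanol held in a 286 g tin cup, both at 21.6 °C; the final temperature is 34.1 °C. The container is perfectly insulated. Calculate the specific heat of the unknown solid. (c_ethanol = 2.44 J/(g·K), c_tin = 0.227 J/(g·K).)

c ≈ 0.346 J/(g·K)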